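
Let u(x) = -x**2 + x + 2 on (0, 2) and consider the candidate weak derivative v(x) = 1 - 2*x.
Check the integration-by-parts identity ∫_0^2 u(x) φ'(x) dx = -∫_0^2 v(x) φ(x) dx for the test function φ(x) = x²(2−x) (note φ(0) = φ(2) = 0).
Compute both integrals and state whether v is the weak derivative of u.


LHS = 28/15, RHS = 28/15. Yes, v = u' weakly.

u(x) = -x**2 + x + 2, classical derivative u'(x) = 1 - 2*x.
φ(x) = x²(2−x), so φ'(x) = x*(4 - 3*x).
Note φ(0) = φ(2) = 0, so the boundary term u·φ vanishes.
LHS = ∫_0^2 u(x) φ'(x) dx = ∫_0^2 (3*x^4 - 7*x^3 - 2*x^2 + 8*x) dx. Term by term:
  ∫_0^2 3*x^4 dx = 96/5;  ∫_0^2 -7*x^3 dx = -28;  ∫_0^2 -2*x^2 dx = -16/3;
  ∫_0^2 8*x dx = 16.
Sum: 96/5 − 28 − 16/3 + 16 = 28/15.
So LHS = 28/15.
∫_0^2 v(x) φ(x) dx = ∫_0^2 (2*x^4 - 5*x^3 + 2*x^2) dx. Term by term:
  ∫_0^2 2*x^4 dx = 64/5;  ∫_0^2 -5*x^3 dx = -20;  ∫_0^2 2*x^2 dx = 16/3.
Sum: 64/5 − 20 + 16/3 = -28/15.
So RHS = -∫_0^2 v(x) φ(x) dx = 28/15.
LHS = RHS, so the identity holds for this test φ.
Moreover u is smooth here and v(x) = u'(x) = 1 - 2*x pointwise, so the identity holds for every test function. Hence v is the weak derivative of u.


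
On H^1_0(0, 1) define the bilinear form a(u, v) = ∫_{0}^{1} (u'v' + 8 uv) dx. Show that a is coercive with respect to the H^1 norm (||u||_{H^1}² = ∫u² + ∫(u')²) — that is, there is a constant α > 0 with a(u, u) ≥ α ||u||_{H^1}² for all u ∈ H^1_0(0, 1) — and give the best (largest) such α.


α = 1

Coercivity of a(·,·) on H^1_0(0, 1) means a(u, u) ≥ α ||u||_{H^1}² for every u ∈ H^1_0.
The interval has length L = 1, and Poincaré/coercivity depend only on L. Here a(u, u) = ∫(u')² + (8)·∫u².
Here c = 8 ≥ 1, so a(u,u) = ∫(u')² + c∫u² ≥ ∫(u')² + ∫u² = ||u||_{H^1}², i.e. α = 1 works. No larger α is possible: a(u,u) ≥ α||u||_{H^1}² means (1−α)∫(u')² ≥ (α−c)∫u², and for the modes u_n = sin(nπ(x−x₀)/L) (x₀ the left endpoint) one has ∫u_n²/∫(u_n')² = (L/(nπ))² → 0, so a(u_n,u_n)/||u_n||_{H^1}² → 1. Hence the optimal constant is α = 1.
Therefore α = 1.


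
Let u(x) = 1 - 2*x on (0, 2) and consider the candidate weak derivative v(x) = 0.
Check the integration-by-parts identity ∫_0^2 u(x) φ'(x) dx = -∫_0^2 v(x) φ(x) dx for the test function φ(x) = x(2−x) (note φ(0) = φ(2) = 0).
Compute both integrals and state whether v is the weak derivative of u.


LHS = 8/3, RHS = 0. No, v is not the weak derivative of u.

u(x) = 1 - 2*x, classical derivative u'(x) = -2.
φ(x) = x(2−x), so φ'(x) = 2 - 2*x.
Note φ(0) = φ(2) = 0, so the boundary term u·φ vanishes.
LHS = ∫_0^2 u(x) φ'(x) dx = ∫_0^2 (4*x^2 - 6*x + 2) dx. Term by term:
  ∫_0^2 4*x^2 dx = 32/3;  ∫_0^2 -6*x dx = -12;  ∫_0^2 2 dx = 4.
Sum: 32/3 − 12 + 4 = 8/3.
So LHS = 8/3.
∫_0^2 v(x) φ(x) dx = ∫_0^2 (0) dx. Term by term:
  ∫_0^2 0 dx = 0.
So RHS = -∫_0^2 v(x) φ(x) dx = 0.
LHS − RHS = 8/3 ≠ 0, so the identity fails.
(For a valid weak derivative the identity must hold for EVERY test function, in particular this one. The failure shows v is NOT the weak derivative of u.)
Correct weak derivative would be u'(x) = -2.


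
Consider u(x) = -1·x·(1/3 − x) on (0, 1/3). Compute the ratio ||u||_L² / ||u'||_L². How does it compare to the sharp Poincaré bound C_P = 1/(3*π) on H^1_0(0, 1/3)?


||u||_L² / ||u'||_L² = sqrt(10)/30 < C_P = 1/(3*π).

u(x) = -1·x·(1/3 − x), so u'(x) = 2*x - 1/3.
u(x) = -1·x·(1/3 − x) vanishes at x = 0 and x = 1/3, so u ∈ H^1_0(0, 1/3). Differentiate via the product rule and integrate the resulting polynomials term by term.
  ∫_0^1/3 u² dx = ∫_0^1/3 (x^4 - 2*x^3/3 + x^2/9) dx. Term by term:
    ∫_0^1/3 x^4 dx = 1/1215;  ∫_0^1/3 -2*x^3/3 dx = -1/486;  ∫_0^1/3 x^2/9 dx = 1/729.
  Sum: 1/1215 − 1/486 + 1/729 = 1/7290.
  ∫_0^1/3 (u')² dx = ∫_0^1/3 (4*x^2 - 4*x/3 + 1/9) dx. Term by term:
    ∫_0^1/3 4*x^2 dx = 4/81;  ∫_0^1/3 -4*x/3 dx = -2/27;  ∫_0^1/3 1/9 dx = 1/27.
  Sum: 4/81 − 2/27 + 1/27 = 1/81.
∫_0^1/3 u² dx = 1/7290, so ||u||_L² = sqrt(10)/270.
∫_0^1/3 (u')² dx = 1/81, so ||u'||_L² = 1/9.
Ratio ||u||_L² / ||u'||_L² = sqrt(10)/30.
Sharp Poincaré constant on H^1_0(0, 1/3) is C_P = L/π = 1/(3*π), achieved by sin(3*π·x).
A polynomial bump cannot attain the sharp Poincaré constant (only the first sine eigenfunction does), so the ratio is strictly less than C_P, consistent with ||u||_L² ≤ C_P ||u'||_L².


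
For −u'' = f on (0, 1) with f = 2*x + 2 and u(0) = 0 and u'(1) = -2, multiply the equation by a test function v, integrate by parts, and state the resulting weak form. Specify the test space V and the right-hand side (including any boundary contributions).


V = {v ∈ H^1(0, 1) : v(0) = 0} (test functions vanish at x = 0 where u is specified); weak form: ∫_0^1 u'v' dx = ∫_0^1 (2*x + 2) v dx − 2·v(1) for all v ∈ V.

Multiply both sides by a test function v and integrate from 0 to 1:
  ∫_0^1 −u''(x) v(x) dx = ∫_0^1 f(x) v(x) dx.
Integrate the LHS by parts once:
  ∫_0^1 −u'' v dx = −[u'(x) v(x)]_0^1 + ∫_0^1 u'(x) v'(x) dx.
Thus ∫_0^1 u'(x) v'(x) dx = ∫_0^1 f(x) v(x) dx + [u'(x) v(x)]_0^1.
Choose V so that boundary terms are either known or forced to vanish.
Mixed BC: u(0) = 0 (Dirichlet) and u'(1) = -2 (Neumann). Define V = {v ∈ H^1(0, 1) : v(0) = 0}. Then [u' v]_0^1 = u'(1)·v(1) − u'(0)·0 = − 2·v(1).
Weak formulation: find u (satisfying any essential BC) such that ∫_0^1 u'(x) v'(x) dx = ∫_0^1 f v dx − 2·v(1) for all v ∈ V (Dirichlet at 0 absorbed into V; Neumann datum at x = 1 contributes the boundary term).
Substituting f(x) = 2*x + 2, the right-hand side is ∫_0^1 (2*x + 2) v dx − 2·v(1).


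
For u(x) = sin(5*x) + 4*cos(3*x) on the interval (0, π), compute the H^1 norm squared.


||u||_{H^1(0,π)}^2 = 93*π

u'(x) = -12*sin(3*x) + 5*cos(5*x).
Expand u² and (u')² and integrate term by term on (0, π), using: for integers n ≥ 1, ∫_0^π sin²(nx) dx = ∫_0^π cos²(nx) dx = π/2; for n ≠ n', ∫_0^π sin(nx)sin(n'x) dx = ∫_0^π cos(nx)cos(n'x) dx = 0; and by product-to-sum, ∫_0^π sin(nx)cos(n'x) dx = ½∫_0^π [sin((n+n')x) + sin((n−n')x)] dx, which is 0 when n+n' is even and 2n/(n²−n'²) when n+n' is odd (it need not vanish on (0, π)).
  u² squared terms: (4)²·∫cos(3x)² dx = 16·π/2 = 8*π;  (1)²·∫sin(5x)² dx = 1·π/2 = π/2.
  u² cross terms: 2·(4)·(1)·∫cos(3x)·sin(5x) dx = 8·(0) = 0.
  So ∫_0^π u² dx = 8*π + π/2 + 0 = 17*π/2.
  (u')² squared terms: (-12)²·∫sin(3x)² dx = 144·π/2 = 72*π;  (5)²·∫cos(5x)² dx = 25·π/2 = 25*π/2.
  (u')² cross terms: 2·(-12)·(5)·∫sin(3x)·cos(5x) dx = -120·(0) = 0.
  So ∫_0^π (u')² dx = 72*π + 25*π/2 + 0 = 169*π/2.
||u||_{H^1}^2 = (17*π/2) + (169*π/2) = 93*π.


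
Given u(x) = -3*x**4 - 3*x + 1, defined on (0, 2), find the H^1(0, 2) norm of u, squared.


||u||_{H^1}^2 = 126656/35

The H^1 norm (squared) on an interval (0, L) is
  ||u||_{H^1}^2 = ∫_0^L u(x)^2 dx + ∫_0^L u'(x)^2 dx.
Compute u'(x) = -12*x**3 - 3.
Then u(x)^2 = 9*x**8 + 18*x**5 - 6*x**4 + 9*x**2 - 6*x + 1 and u'(x)^2 = 144*x**6 + 72*x**3 + 9.
Integrate each monomial from 0 to 2 using ∫_0^2 c·x^n dx = c·2^(n+1)/(n+1):
  ∫_0^2 u(x)^2 dx = ∫_0^2 (9*x^8 + 18*x^5 - 6*x^4 + 9*x^2 - 6*x + 1) dx. Term by term:
    ∫_0^2 9*x^8 dx = 512;  ∫_0^2 18*x^5 dx = 192;  ∫_0^2 -6*x^4 dx = -192/5;
    ∫_0^2 9*x^2 dx = 24;  ∫_0^2 -6*x dx = -12;  ∫_0^2 1 dx = 2.
  Sum: 512 + 192 − 192/5 + 24 − 12 + 2 = 3398/5.
  ∫_0^2 u'(x)^2 dx = ∫_0^2 (144*x^6 + 72*x^3 + 9) dx. Term by term:
    ∫_0^2 144*x^6 dx = 18432/7;  ∫_0^2 72*x^3 dx = 288;  ∫_0^2 9 dx = 18.
  Sum: 18432/7 + 288 + 18 = 20574/7.
Adding: ||u||_{H^1}^2 = 3398/5 + 20574/7 = 126656/35.


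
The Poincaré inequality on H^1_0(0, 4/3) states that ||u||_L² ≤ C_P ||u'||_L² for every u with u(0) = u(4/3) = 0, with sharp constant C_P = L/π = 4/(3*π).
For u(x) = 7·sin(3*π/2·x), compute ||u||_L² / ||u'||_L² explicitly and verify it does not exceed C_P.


||u||_L² / ||u'||_L² = 2/(3*π) < C_P = 4/(3*π).

u(x) = 7·sin(3*π/2·x), so u'(x) = 21*π*cos(3*π*x/2)/2.
Writing u(x) = A·sin(kπx/L) with A = 7 and k = 2, use ∫_0^L sin²(kπx/L) dx = L/2 and ∫_0^L cos²(kπx/L) dx = L/2.
u² = 49·sin²(3*π/2·x) and (u')² = 441*π^2/4·cos²(3*π/2·x), and each of sin², cos² integrates to L/2 = 2/3 over (0, 4/3).
∫_0^4/3 u² dx = 98/3, so ||u||_L² = 7*sqrt(6)/3.
∫_0^4/3 (u')² dx = 147*π^2/2, so ||u'||_L² = 7*sqrt(6)*π/2.
Ratio ||u||_L² / ||u'||_L² = 2/(3*π).
Sharp Poincaré constant on H^1_0(0, 4/3) is C_P = L/π = 4/(3*π), achieved by sin(3*π/4·x).
This is the k = 2 harmonic; the ratio L/(kπ) is strictly less than C_P = L/π, consistent with the sharp inequality ||u||_L² ≤ C_P ||u'||_L².


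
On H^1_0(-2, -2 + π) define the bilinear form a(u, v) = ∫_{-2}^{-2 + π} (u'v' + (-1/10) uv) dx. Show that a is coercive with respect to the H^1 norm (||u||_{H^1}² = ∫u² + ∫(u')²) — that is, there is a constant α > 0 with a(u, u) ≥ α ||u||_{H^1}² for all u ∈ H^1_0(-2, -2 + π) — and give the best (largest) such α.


α = 9/20

Coercivity of a(·,·) on H^1_0(-2, -2 + π) means a(u, u) ≥ α ||u||_{H^1}² for every u ∈ H^1_0.
The interval has length L = π, and Poincaré/coercivity depend only on L. Here a(u, u) = ∫(u')² + (-1/10)·∫u².
Here c = -1/10 < 0 with |c| < (π/L)² = 1, so coercivity still holds. The condition a(u,u) ≥ α||u||_{H^1}² reads (1−α)∫(u')² ≥ (α−c)∫u². Any admissible α is ≤ 1 (rapidly oscillating u have ∫u²/∫(u')² → 0), and α = 1 would force 0 ≥ (1−c)∫u², impossible since c < 1; so 1−α > 0. By the sharp Poincaré inequality on H^1_0 of an interval of length L, ∫(u')² ≥ (π/L)²∫u² with equality for the first sine mode sin(π(x−x₀)/L) (x₀ the left endpoint), so the inequality holds for all u iff (1−α)(π/L)² ≥ α − c, i.e. α ≤ ((π/L)² + c)/((π/L)² + 1) = (1 + c(L/π)²)/(1 + (L/π)²). (Direct route, valid since c ≤ 0: Poincaré gives c∫u² ≥ c(L/π)²∫(u')², so a(u,u) ≥ (1 + c(L/π)²)∫(u')², while ||u||_{H^1}² ≤ (1 + (L/π)²)∫(u')²; dividing yields the same α.) With (π/L)² = 1 and c = -1/10, the largest admissible constant is α = ((π/L)² + c)/((π/L)² + 1).
Simplifying, α = 9/20.


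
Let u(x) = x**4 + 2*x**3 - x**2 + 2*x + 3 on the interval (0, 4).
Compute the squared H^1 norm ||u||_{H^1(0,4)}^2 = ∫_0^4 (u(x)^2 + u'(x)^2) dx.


||u||_{H^1}^2 = 9109804/63

The H^1 norm (squared) on an interval (0, L) is
  ||u||_{H^1}^2 = ∫_0^L u(x)^2 dx + ∫_0^L u'(x)^2 dx.
Compute u'(x) = 4*x**3 + 6*x**2 - 2*x + 2.
Then u(x)^2 = x**8 + 4*x**7 + 2*x**6 + 15*x**4 + 8*x**3 - 2*x**2 + 12*x + 9 and u'(x)^2 = 16*x**6 + 48*x**5 + 20*x**4 - 8*x**3 + 28*x**2 - 8*x + 4.
Integrate each monomial from 0 to 4 using ∫_0^4 c·x^n dx = c·4^(n+1)/(n+1):
  ∫_0^4 u(x)^2 dx = ∫_0^4 (x^8 + 4*x^7 + 2*x^6 + 15*x^4 + 8*x^3 - 2*x^2 + 12*x + 9) dx. Term by term:
    ∫_0^4 x^8 dx = 262144/9;  ∫_0^4 4*x^7 dx = 32768;  ∫_0^4 2*x^6 dx = 32768/7;
    ∫_0^4 15*x^4 dx = 3072;  ∫_0^4 8*x^3 dx = 512;  ∫_0^4 -2*x^2 dx = -128/3;
    ∫_0^4 12*x dx = 96;  ∫_0^4 9 dx = 36.
  Sum: 262144/9 + 32768 + 32768/7 + 3072 + 512 − 128/3 + 96 + 36 = 4425724/63.
  ∫_0^4 u'(x)^2 dx = ∫_0^4 (16*x^6 + 48*x^5 + 20*x^4 - 8*x^3 + 28*x^2 - 8*x + 4) dx. Term by term:
    ∫_0^4 16*x^6 dx = 262144/7;  ∫_0^4 48*x^5 dx = 32768;  ∫_0^4 20*x^4 dx = 4096;
    ∫_0^4 -8*x^3 dx = -512;  ∫_0^4 28*x^2 dx = 1792/3;  ∫_0^4 -8*x dx = -64;
    ∫_0^4 4 dx = 16.
  Sum: 262144/7 + 32768 + 4096 − 512 + 1792/3 − 64 + 16 = 1561360/21.
Adding: ||u||_{H^1}^2 = 4425724/63 + 1561360/21 = 9109804/63.


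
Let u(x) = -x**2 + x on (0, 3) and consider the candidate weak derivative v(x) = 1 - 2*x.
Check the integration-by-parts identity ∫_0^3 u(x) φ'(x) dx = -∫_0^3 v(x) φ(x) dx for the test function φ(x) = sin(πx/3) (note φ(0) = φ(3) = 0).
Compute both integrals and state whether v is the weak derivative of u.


LHS = 12/π, RHS = 12/π. Yes, v = u' weakly.

u(x) = -x**2 + x, classical derivative u'(x) = 1 - 2*x.
φ(x) = sin(πx/3), so φ'(x) = π*cos(π*x/3)/3.
Note φ(0) = φ(3) = 0, so the boundary term u·φ vanishes.
LHS = ∫_0^3 u(x) φ'(x) dx = ∫_0^3 (-π*x^2*cos(π*x/3)/3 + π*x*cos(π*x/3)/3) dx. Term by term:
  ∫_0^3 -π*x^2*cos(π*x/3)/3 dx = 18/π;  ∫_0^3 π*x*cos(π*x/3)/3 dx = -6/π.
Sum: 18/π − 6/π = 12/π.
So LHS = 12/π.
∫_0^3 v(x) φ(x) dx = ∫_0^3 (-2*x*sin(π*x/3) + sin(π*x/3)) dx. Term by term:
  ∫_0^3 -2*x*sin(π*x/3) dx = -18/π;  ∫_0^3 sin(π*x/3) dx = 6/π.
Sum: -18/π + 6/π = -12/π.
So RHS = -∫_0^3 v(x) φ(x) dx = 12/π.
LHS = RHS, so the identity holds for this test φ.
Moreover u is smooth here and v(x) = u'(x) = 1 - 2*x pointwise, so the identity holds for every test function. Hence v is the weak derivative of u.


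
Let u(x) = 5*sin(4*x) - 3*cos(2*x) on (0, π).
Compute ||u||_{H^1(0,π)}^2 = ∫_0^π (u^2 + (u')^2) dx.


||u||_{H^1(0,π)}^2 = 235*π

u'(x) = 6*sin(2*x) + 20*cos(4*x).
Expand u² and (u')² and integrate term by term on (0, π), using: for integers n ≥ 1, ∫_0^π sin²(nx) dx = ∫_0^π cos²(nx) dx = π/2; for n ≠ n', ∫_0^π sin(nx)sin(n'x) dx = ∫_0^π cos(nx)cos(n'x) dx = 0; and by product-to-sum, ∫_0^π sin(nx)cos(n'x) dx = ½∫_0^π [sin((n+n')x) + sin((n−n')x)] dx, which is 0 when n+n' is even and 2n/(n²−n'²) when n+n' is odd (it need not vanish on (0, π)).
  u² squared terms: (-3)²·∫cos(2x)² dx = 9·π/2 = 9*π/2;  (5)²·∫sin(4x)² dx = 25·π/2 = 25*π/2.
  u² cross terms: 2·(-3)·(5)·∫cos(2x)·sin(4x) dx = -30·(0) = 0.
  So ∫_0^π u² dx = 9*π/2 + 25*π/2 + 0 = 17*π.
  (u')² squared terms: (6)²·∫sin(2x)² dx = 36·π/2 = 18*π;  (20)²·∫cos(4x)² dx = 400·π/2 = 200*π.
  (u')² cross terms: 2·(6)·(20)·∫sin(2x)·cos(4x) dx = 240·(0) = 0.
  So ∫_0^π (u')² dx = 18*π + 200*π + 0 = 218*π.
||u||_{H^1}^2 = (17*π) + (218*π) = 235*π.


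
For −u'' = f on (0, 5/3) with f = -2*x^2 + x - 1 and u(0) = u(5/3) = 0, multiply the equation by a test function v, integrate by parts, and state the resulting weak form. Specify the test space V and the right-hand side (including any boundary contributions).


V = H^1_0(0, 5/3) (so v(0) = v(5/3) = 0); weak form: ∫_0^5/3 u'v' dx = ∫_0^5/3 (-2*x^2 + x - 1) v dx for all v ∈ V.

Multiply both sides by a test function v and integrate from 0 to 5/3:
  ∫_0^5/3 −u''(x) v(x) dx = ∫_0^5/3 f(x) v(x) dx.
Integrate the LHS by parts once:
  ∫_0^5/3 −u'' v dx = −[u'(x) v(x)]_0^5/3 + ∫_0^5/3 u'(x) v'(x) dx.
Thus ∫_0^5/3 u'(x) v'(x) dx = ∫_0^5/3 f(x) v(x) dx + [u'(x) v(x)]_0^5/3.
Choose V so that boundary terms are either known or forced to vanish.
u is Dirichlet: u(0) = u(5/3) = 0. Let V = H^1_0(0, 5/3); then v(0) = v(5/3) = 0, and [u' v]_0^5/3 = 0.
Weak formulation: find u (satisfying any essential BC) such that ∫_0^5/3 u'(x) v'(x) dx = ∫_0^5/3 f v dx for all v ∈ V.
Substituting f(x) = -2*x^2 + x - 1, the right-hand side is ∫_0^5/3 (-2*x^2 + x - 1) v dx.


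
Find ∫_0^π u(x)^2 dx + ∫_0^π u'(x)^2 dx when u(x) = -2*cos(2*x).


||u||_{H^1(0,π)}^2 = 10*π

u'(x) = 4*sin(2*x).
Expand u² and (u')² and integrate term by term on (0, π), using: for integers n ≥ 1, ∫_0^π sin²(nx) dx = ∫_0^π cos²(nx) dx = π/2; for n ≠ n', ∫_0^π sin(nx)sin(n'x) dx = ∫_0^π cos(nx)cos(n'x) dx = 0; and by product-to-sum, ∫_0^π sin(nx)cos(n'x) dx = ½∫_0^π [sin((n+n')x) + sin((n−n')x)] dx, which is 0 when n+n' is even and 2n/(n²−n'²) when n+n' is odd (it need not vanish on (0, π)).
  u² squared terms: (-2)²·∫cos(2x)² dx = 4·π/2 = 2*π.
  So ∫_0^π u² dx = 2*π.
  (u')² squared terms: (4)²·∫sin(2x)² dx = 16·π/2 = 8*π.
  So ∫_0^π (u')² dx = 8*π.
||u||_{H^1}^2 = (2*π) + (8*π) = 10*π.


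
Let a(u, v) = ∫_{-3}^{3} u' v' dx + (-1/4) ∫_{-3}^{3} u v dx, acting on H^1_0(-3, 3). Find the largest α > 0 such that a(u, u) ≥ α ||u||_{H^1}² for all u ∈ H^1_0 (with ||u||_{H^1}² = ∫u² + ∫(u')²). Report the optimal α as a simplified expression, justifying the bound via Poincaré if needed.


α = (-9 + π^2)/(π^2 + 36)

Coercivity of a(·,·) on H^1_0(-3, 3) means a(u, u) ≥ α ||u||_{H^1}² for every u ∈ H^1_0.
The interval has length L = 6, and Poincaré/coercivity depend only on L. Here a(u, u) = ∫(u')² + (-1/4)·∫u².
Here c = -1/4 < 0 with |c| < (π/L)² = π^2/36, so coercivity still holds. The condition a(u,u) ≥ α||u||_{H^1}² reads (1−α)∫(u')² ≥ (α−c)∫u². Any admissible α is ≤ 1 (rapidly oscillating u have ∫u²/∫(u')² → 0), and α = 1 would force 0 ≥ (1−c)∫u², impossible since c < 1; so 1−α > 0. By the sharp Poincaré inequality on H^1_0 of an interval of length L, ∫(u')² ≥ (π/L)²∫u² with equality for the first sine mode sin(π(x−x₀)/L) (x₀ the left endpoint), so the inequality holds for all u iff (1−α)(π/L)² ≥ α − c, i.e. α ≤ ((π/L)² + c)/((π/L)² + 1) = (1 + c(L/π)²)/(1 + (L/π)²). (Direct route, valid since c ≤ 0: Poincaré gives c∫u² ≥ c(L/π)²∫(u')², so a(u,u) ≥ (1 + c(L/π)²)∫(u')², while ||u||_{H^1}² ≤ (1 + (L/π)²)∫(u')²; dividing yields the same α.) With (π/L)² = π^2/36 and c = -1/4, the largest admissible constant is α = ((π/L)² + c)/((π/L)² + 1).
Simplifying, α = (-9 + π^2)/(π^2 + 36).


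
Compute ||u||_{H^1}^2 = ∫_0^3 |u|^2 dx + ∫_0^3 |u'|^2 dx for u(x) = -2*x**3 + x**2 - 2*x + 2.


||u||_{H^1}^2 = 17484/7

The H^1 norm (squared) on an interval (0, L) is
  ||u||_{H^1}^2 = ∫_0^L u(x)^2 dx + ∫_0^L u'(x)^2 dx.
Compute u'(x) = -6*x**2 + 2*x - 2.
Then u(x)^2 = 4*x**6 - 4*x**5 + 9*x**4 - 12*x**3 + 8*x**2 - 8*x + 4 and u'(x)^2 = 36*x**4 - 24*x**3 + 28*x**2 - 8*x + 4.
Integrate each monomial from 0 to 3 using ∫_0^3 c·x^n dx = c·3^(n+1)/(n+1):
  ∫_0^3 u(x)^2 dx = ∫_0^3 (4*x^6 - 4*x^5 + 9*x^4 - 12*x^3 + 8*x^2 - 8*x + 4) dx. Term by term:
    ∫_0^3 4*x^6 dx = 8748/7;  ∫_0^3 -4*x^5 dx = -486;  ∫_0^3 9*x^4 dx = 2187/5;
    ∫_0^3 -12*x^3 dx = -243;  ∫_0^3 8*x^2 dx = 72;  ∫_0^3 -8*x dx = -36;
    ∫_0^3 4 dx = 12.
  Sum: 8748/7 − 486 + 2187/5 − 243 + 72 − 36 + 12 = 35214/35.
  ∫_0^3 u'(x)^2 dx = ∫_0^3 (36*x^4 - 24*x^3 + 28*x^2 - 8*x + 4) dx. Term by term:
    ∫_0^3 36*x^4 dx = 8748/5;  ∫_0^3 -24*x^3 dx = -486;  ∫_0^3 28*x^2 dx = 252;
    ∫_0^3 -8*x dx = -36;  ∫_0^3 4 dx = 12.
  Sum: 8748/5 − 486 + 252 − 36 + 12 = 7458/5.
Adding: ||u||_{H^1}^2 = 35214/35 + 7458/5 = 17484/7.


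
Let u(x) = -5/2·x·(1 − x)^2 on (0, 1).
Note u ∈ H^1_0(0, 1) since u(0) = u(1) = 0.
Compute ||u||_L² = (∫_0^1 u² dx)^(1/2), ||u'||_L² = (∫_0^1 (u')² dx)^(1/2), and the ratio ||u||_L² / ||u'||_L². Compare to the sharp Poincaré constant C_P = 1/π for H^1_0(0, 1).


||u||_L² / ||u'||_L² = sqrt(14)/14 < C_P = 1/π.

u(x) = -5/2·x·(1 − x)^2, so u'(x) = -15*x^2/2 + 10*x - 5/2.
u(x) = -5/2·x·(1 − x)^2 vanishes at x = 0 and x = 1, so u ∈ H^1_0(0, 1). Differentiate via the product rule and integrate the resulting polynomials term by term.
  ∫_0^1 u² dx = ∫_0^1 (25*x^6/4 - 25*x^5 + 75*x^4/2 - 25*x^3 + 25*x^2/4) dx. Term by term:
    ∫_0^1 25*x^6/4 dx = 25/28;  ∫_0^1 -25*x^5 dx = -25/6;  ∫_0^1 75*x^4/2 dx = 15/2;
    ∫_0^1 -25*x^3 dx = -25/4;  ∫_0^1 25*x^2/4 dx = 25/12.
  Sum: 25/28 − 25/6 + 15/2 − 25/4 + 25/12 = 5/84.
  ∫_0^1 (u')² dx = ∫_0^1 (225*x^4/4 - 150*x^3 + 275*x^2/2 - 50*x + 25/4) dx. Term by term:
    ∫_0^1 225*x^4/4 dx = 45/4;  ∫_0^1 -150*x^3 dx = -75/2;  ∫_0^1 275*x^2/2 dx = 275/6;
    ∫_0^1 -50*x dx = -25;  ∫_0^1 25/4 dx = 25/4.
  Sum: 45/4 − 75/2 + 275/6 − 25 + 25/4 = 5/6.
∫_0^1 u² dx = 5/84, so ||u||_L² = sqrt(105)/42.
∫_0^1 (u')² dx = 5/6, so ||u'||_L² = sqrt(30)/6.
Ratio ||u||_L² / ||u'||_L² = sqrt(14)/14.
Sharp Poincaré constant on H^1_0(0, 1) is C_P = L/π = 1/π, achieved by sin(π·x).
A polynomial bump cannot attain the sharp Poincaré constant (only the first sine eigenfunction does), so the ratio is strictly less than C_P, consistent with ||u||_L² ≤ C_P ||u'||_L².


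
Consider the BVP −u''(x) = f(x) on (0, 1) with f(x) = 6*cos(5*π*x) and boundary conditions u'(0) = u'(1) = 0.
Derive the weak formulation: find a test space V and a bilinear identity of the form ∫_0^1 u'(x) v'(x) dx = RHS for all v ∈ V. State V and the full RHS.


V = H^1(0, 1) (no boundary constraint on v; u is determined up to an additive constant); weak form: ∫_0^1 u'v' dx = ∫_0^1 (6*cos(5*π*x)) v dx for all v ∈ V.

Multiply both sides by a test function v and integrate from 0 to 1:
  ∫_0^1 −u''(x) v(x) dx = ∫_0^1 f(x) v(x) dx.
Integrate the LHS by parts once:
  ∫_0^1 −u'' v dx = −[u'(x) v(x)]_0^1 + ∫_0^1 u'(x) v'(x) dx.
Thus ∫_0^1 u'(x) v'(x) dx = ∫_0^1 f(x) v(x) dx + [u'(x) v(x)]_0^1.
Choose V so that boundary terms are either known or forced to vanish.
u has homogeneous Neumann: u'(0) = u'(1) = 0. So [u' v]_0^1 = 0·v(1) − 0·v(0) = 0 for any v; take V = H^1(0, 1).
Weak formulation: find u (satisfying any essential BC) such that ∫_0^1 u'(x) v'(x) dx = ∫_0^1 f v dx for all v ∈ V (homogeneous Neumann, so boundary terms vanish).
Substituting f(x) = 6*cos(5*π*x), the right-hand side is ∫_0^1 (6*cos(5*π*x)) v dx.
Compatibility check (pure Neumann): taking v ≡ 1 ∈ V gives 0 = ∫_0^1 f dx + (0) − (0), i.e. ∫_0^1 f dx must equal u'(0) − u'(1) = 0. Indeed ∫_0^1 (6*cos(5*π*x)) dx = 0, so the data are compatible. The solution is then unique only up to an additive constant (fix it e.g. by requiring ∫_0^1 u dx = 0).


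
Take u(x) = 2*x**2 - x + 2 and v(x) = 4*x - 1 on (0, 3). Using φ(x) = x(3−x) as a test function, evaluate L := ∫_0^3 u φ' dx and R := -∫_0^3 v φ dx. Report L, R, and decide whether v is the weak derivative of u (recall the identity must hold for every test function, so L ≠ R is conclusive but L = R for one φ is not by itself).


LHS = -45/2, RHS = -45/2. Yes, v = u' weakly.

u(x) = 2*x**2 - x + 2, classical derivative u'(x) = 4*x - 1.
φ(x) = x(3−x), so φ'(x) = 3 - 2*x.
Note φ(0) = φ(3) = 0, so the boundary term u·φ vanishes.
LHS = ∫_0^3 u(x) φ'(x) dx = ∫_0^3 (-4*x^3 + 8*x^2 - 7*x + 6) dx. Term by term:
  ∫_0^3 -4*x^3 dx = -81;  ∫_0^3 8*x^2 dx = 72;  ∫_0^3 -7*x dx = -63/2;
  ∫_0^3 6 dx = 18.
Sum: -81 + 72 − 63/2 + 18 = -45/2.
So LHS = -45/2.
∫_0^3 v(x) φ(x) dx = ∫_0^3 (-4*x^3 + 13*x^2 - 3*x) dx. Term by term:
  ∫_0^3 -4*x^3 dx = -81;  ∫_0^3 13*x^2 dx = 117;  ∫_0^3 -3*x dx = -27/2.
Sum: -81 + 117 − 27/2 = 45/2.
So RHS = -∫_0^3 v(x) φ(x) dx = -45/2.
LHS = RHS, so the identity holds for this test φ.
Moreover u is smooth here and v(x) = u'(x) = 4*x - 1 pointwise, so the identity holds for every test function. Hence v is the weak derivative of u.


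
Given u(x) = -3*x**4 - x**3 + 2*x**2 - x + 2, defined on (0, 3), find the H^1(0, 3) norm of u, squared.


||u||_{H^1}^2 = 1414119/20

The H^1 norm (squared) on an interval (0, L) is
  ||u||_{H^1}^2 = ∫_0^L u(x)^2 dx + ∫_0^L u'(x)^2 dx.
Compute u'(x) = -12*x**3 - 3*x**2 + 4*x - 1.
Then u(x)^2 = 9*x**8 + 6*x**7 - 11*x**6 + 2*x**5 - 6*x**4 - 8*x**3 + 9*x**2 - 4*x + 4 and u'(x)^2 = 144*x**6 + 72*x**5 - 87*x**4 + 22*x**2 - 8*x + 1.
Integrate each monomial from 0 to 3 using ∫_0^3 c·x^n dx = c·3^(n+1)/(n+1):
  ∫_0^3 u(x)^2 dx = ∫_0^3 (9*x^8 + 6*x^7 - 11*x^6 + 2*x^5 - 6*x^4 - 8*x^3 + 9*x^2 - 4*x + 4) dx. Term by term:
    ∫_0^3 9*x^8 dx = 19683;  ∫_0^3 6*x^7 dx = 19683/4;  ∫_0^3 -11*x^6 dx = -24057/7;
    ∫_0^3 2*x^5 dx = 243;  ∫_0^3 -6*x^4 dx = -1458/5;  ∫_0^3 -8*x^3 dx = -162;
    ∫_0^3 9*x^2 dx = 81;  ∫_0^3 -4*x dx = -18;  ∫_0^3 4 dx = 12.
  Sum: 19683 + 19683/4 − 24057/7 + 243 − 1458/5 − 162 + 81 − 18 + 12 = 2944401/140.
  ∫_0^3 u'(x)^2 dx = ∫_0^3 (144*x^6 + 72*x^5 - 87*x^4 + 22*x^2 - 8*x + 1) dx. Term by term:
    ∫_0^3 144*x^6 dx = 314928/7;  ∫_0^3 72*x^5 dx = 8748;  ∫_0^3 -87*x^4 dx = -21141/5;
    ∫_0^3 22*x^2 dx = 198;  ∫_0^3 -8*x dx = -36;  ∫_0^3 1 dx = 3.
  Sum: 314928/7 + 8748 − 21141/5 + 198 − 36 + 3 = 1738608/35.
Adding: ||u||_{H^1}^2 = 2944401/140 + 1738608/35 = 1414119/20.


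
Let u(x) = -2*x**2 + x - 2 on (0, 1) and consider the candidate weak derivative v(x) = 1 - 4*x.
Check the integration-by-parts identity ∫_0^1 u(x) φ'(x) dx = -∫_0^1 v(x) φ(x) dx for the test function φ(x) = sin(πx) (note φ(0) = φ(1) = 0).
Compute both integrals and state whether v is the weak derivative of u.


LHS = 2/π, RHS = 2/π. Yes, v = u' weakly.

u(x) = -2*x**2 + x - 2, classical derivative u'(x) = 1 - 4*x.
φ(x) = sin(πx), so φ'(x) = π*cos(π*x).
Note φ(0) = φ(1) = 0, so the boundary term u·φ vanishes.
LHS = ∫_0^1 u(x) φ'(x) dx = ∫_0^1 (-2*π*x^2*cos(π*x) + π*x*cos(π*x) - 2*π*cos(π*x)) dx. Term by term:
  ∫_0^1 -2*π*cos(π*x) dx = 0;  ∫_0^1 π*x*cos(π*x) dx = -2/π;  ∫_0^1 -2*π*x^2*cos(π*x) dx = 4/π.
Sum: 0 − 2/π + 4/π = 2/π.
So LHS = 2/π.
∫_0^1 v(x) φ(x) dx = ∫_0^1 (-4*x*sin(π*x) + sin(π*x)) dx. Term by term:
  ∫_0^1 -4*x*sin(π*x) dx = -4/π;  ∫_0^1 sin(π*x) dx = 2/π.
Sum: -4/π + 2/π = -2/π.
So RHS = -∫_0^1 v(x) φ(x) dx = 2/π.
LHS = RHS, so the identity holds for this test φ.
Moreover u is smooth here and v(x) = u'(x) = 1 - 4*x pointwise, so the identity holds for every test function. Hence v is the weak derivative of u.


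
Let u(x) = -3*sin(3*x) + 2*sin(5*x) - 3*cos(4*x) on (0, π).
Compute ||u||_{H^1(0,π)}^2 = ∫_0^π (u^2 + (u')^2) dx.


||u||_{H^1(0,π)}^2 = -10268/21 + 347*π/2

u'(x) = 12*sin(4*x) - 9*cos(3*x) + 10*cos(5*x).
Expand u² and (u')² and integrate term by term on (0, π), using: for integers n ≥ 1, ∫_0^π sin²(nx) dx = ∫_0^π cos²(nx) dx = π/2; for n ≠ n', ∫_0^π sin(nx)sin(n'x) dx = ∫_0^π cos(nx)cos(n'x) dx = 0; and by product-to-sum, ∫_0^π sin(nx)cos(n'x) dx = ½∫_0^π [sin((n+n')x) + sin((n−n')x)] dx, which is 0 when n+n' is even and 2n/(n²−n'²) when n+n' is odd (it need not vanish on (0, π)).
  u² squared terms: (-3)²·∫cos(4x)² dx = 9·π/2 = 9*π/2;  (-3)²·∫sin(3x)² dx = 9·π/2 = 9*π/2;  (2)²·∫sin(5x)² dx = 4·π/2 = 2*π.
  u² cross terms: 2·(-3)·(-3)·∫cos(4x)·sin(3x) dx = 18·(-6/7) = -108/7;  2·(-3)·(2)·∫cos(4x)·sin(5x) dx = -12·(10/9) = -40/3;  2·(-3)·(2)·∫sin(3x)·sin(5x) dx = -12·(0) = 0.
  So ∫_0^π u² dx = 9*π/2 + 9*π/2 + 2*π − 108/7 − 40/3 + 0 = -604/21 + 11*π.
  (u')² squared terms: (-9)²·∫cos(3x)² dx = 81·π/2 = 81*π/2;  (10)²·∫cos(5x)² dx = 100·π/2 = 50*π;  (12)²·∫sin(4x)² dx = 144·π/2 = 72*π.
  (u')² cross terms: 2·(-9)·(10)·∫cos(3x)·cos(5x) dx = -180·(0) = 0;  2·(-9)·(12)·∫cos(3x)·sin(4x) dx = -216·(8/7) = -1728/7;  2·(10)·(12)·∫cos(5x)·sin(4x) dx = 240·(-8/9) = -640/3.
  So ∫_0^π (u')² dx = 81*π/2 + 50*π + 72*π + 0 − 1728/7 − 640/3 = -9664/21 + 325*π/2.
||u||_{H^1}^2 = (-604/21 + 11*π) + (-9664/21 + 325*π/2) = -10268/21 + 347*π/2.


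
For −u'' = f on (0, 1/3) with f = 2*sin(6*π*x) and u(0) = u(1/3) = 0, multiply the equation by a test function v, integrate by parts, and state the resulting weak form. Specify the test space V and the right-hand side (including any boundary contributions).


V = H^1_0(0, 1/3) (so v(0) = v(1/3) = 0); weak form: ∫_0^1/3 u'v' dx = ∫_0^1/3 (2*sin(6*π*x)) v dx for all v ∈ V.

Multiply both sides by a test function v and integrate from 0 to 1/3:
  ∫_0^1/3 −u''(x) v(x) dx = ∫_0^1/3 f(x) v(x) dx.
Integrate the LHS by parts once:
  ∫_0^1/3 −u'' v dx = −[u'(x) v(x)]_0^1/3 + ∫_0^1/3 u'(x) v'(x) dx.
Thus ∫_0^1/3 u'(x) v'(x) dx = ∫_0^1/3 f(x) v(x) dx + [u'(x) v(x)]_0^1/3.
Choose V so that boundary terms are either known or forced to vanish.
u is Dirichlet: u(0) = u(1/3) = 0. Let V = H^1_0(0, 1/3); then v(0) = v(1/3) = 0, and [u' v]_0^1/3 = 0.
Weak formulation: find u (satisfying any essential BC) such that ∫_0^1/3 u'(x) v'(x) dx = ∫_0^1/3 f v dx for all v ∈ V.
Substituting f(x) = 2*sin(6*π*x), the right-hand side is ∫_0^1/3 (2*sin(6*π*x)) v dx.


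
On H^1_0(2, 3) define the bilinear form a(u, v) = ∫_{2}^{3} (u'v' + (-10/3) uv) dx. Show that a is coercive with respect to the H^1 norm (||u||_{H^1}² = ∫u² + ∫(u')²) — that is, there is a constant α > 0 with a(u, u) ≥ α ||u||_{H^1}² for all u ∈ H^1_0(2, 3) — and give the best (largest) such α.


α = (-10/3 + π^2)/(1 + π^2)

Coercivity of a(·,·) on H^1_0(2, 3) means a(u, u) ≥ α ||u||_{H^1}² for every u ∈ H^1_0.
The interval has length L = 1, and Poincaré/coercivity depend only on L. Here a(u, u) = ∫(u')² + (-10/3)·∫u².
Here c = -10/3 < 0 with |c| < (π/L)² = π^2, so coercivity still holds. The condition a(u,u) ≥ α||u||_{H^1}² reads (1−α)∫(u')² ≥ (α−c)∫u². Any admissible α is ≤ 1 (rapidly oscillating u have ∫u²/∫(u')² → 0), and α = 1 would force 0 ≥ (1−c)∫u², impossible since c < 1; so 1−α > 0. By the sharp Poincaré inequality on H^1_0 of an interval of length L, ∫(u')² ≥ (π/L)²∫u² with equality for the first sine mode sin(π(x−x₀)/L) (x₀ the left endpoint), so the inequality holds for all u iff (1−α)(π/L)² ≥ α − c, i.e. α ≤ ((π/L)² + c)/((π/L)² + 1) = (1 + c(L/π)²)/(1 + (L/π)²). (Direct route, valid since c ≤ 0: Poincaré gives c∫u² ≥ c(L/π)²∫(u')², so a(u,u) ≥ (1 + c(L/π)²)∫(u')², while ||u||_{H^1}² ≤ (1 + (L/π)²)∫(u')²; dividing yields the same α.) With (π/L)² = π^2 and c = -10/3, the largest admissible constant is α = ((π/L)² + c)/((π/L)² + 1).
Simplifying, α = (-10/3 + π^2)/(1 + π^2).


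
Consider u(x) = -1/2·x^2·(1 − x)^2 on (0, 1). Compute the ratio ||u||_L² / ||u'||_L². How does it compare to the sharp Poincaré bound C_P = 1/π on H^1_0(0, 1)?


||u||_L² / ||u'||_L² = sqrt(3)/6 < C_P = 1/π.

u(x) = -1/2·x^2·(1 − x)^2, so u'(x) = x*(x*(1 - x) - (x - 1)^2).
u(x) = -1/2·x^2·(1 − x)^2 vanishes at x = 0 and x = 1, so u ∈ H^1_0(0, 1). Differentiate via the product rule and integrate the resulting polynomials term by term.
  ∫_0^1 u² dx = ∫_0^1 (x^8/4 - x^7 + 3*x^6/2 - x^5 + x^4/4) dx. Term by term:
    ∫_0^1 x^8/4 dx = 1/36;  ∫_0^1 -x^7 dx = -1/8;  ∫_0^1 3*x^6/2 dx = 3/14;
    ∫_0^1 -x^5 dx = -1/6;  ∫_0^1 x^4/4 dx = 1/20.
  Sum: 1/36 − 1/8 + 3/14 − 1/6 + 1/20 = 1/2520.
  ∫_0^1 (u')² dx = ∫_0^1 (4*x^6 - 12*x^5 + 13*x^4 - 6*x^3 + x^2) dx. Term by term:
    ∫_0^1 4*x^6 dx = 4/7;  ∫_0^1 -12*x^5 dx = -2;  ∫_0^1 13*x^4 dx = 13/5;
    ∫_0^1 -6*x^3 dx = -3/2;  ∫_0^1 x^2 dx = 1/3.
  Sum: 4/7 − 2 + 13/5 − 3/2 + 1/3 = 1/210.
∫_0^1 u² dx = 1/2520, so ||u||_L² = sqrt(70)/420.
∫_0^1 (u')² dx = 1/210, so ||u'||_L² = sqrt(210)/210.
Ratio ||u||_L² / ||u'||_L² = sqrt(3)/6.
Sharp Poincaré constant on H^1_0(0, 1) is C_P = L/π = 1/π, achieved by sin(π·x).
A polynomial bump cannot attain the sharp Poincaré constant (only the first sine eigenfunction does), so the ratio is strictly less than C_P, consistent with ||u||_L² ≤ C_P ||u'||_L².


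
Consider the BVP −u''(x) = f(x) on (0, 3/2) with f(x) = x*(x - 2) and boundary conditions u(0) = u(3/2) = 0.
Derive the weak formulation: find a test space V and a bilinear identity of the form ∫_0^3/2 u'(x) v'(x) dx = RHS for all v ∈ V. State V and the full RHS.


V = H^1_0(0, 3/2) (so v(0) = v(3/2) = 0); weak form: ∫_0^3/2 u'v' dx = ∫_0^3/2 (x*(x - 2)) v dx for all v ∈ V.

Multiply both sides by a test function v and integrate from 0 to 3/2:
  ∫_0^3/2 −u''(x) v(x) dx = ∫_0^3/2 f(x) v(x) dx.
Integrate the LHS by parts once:
  ∫_0^3/2 −u'' v dx = −[u'(x) v(x)]_0^3/2 + ∫_0^3/2 u'(x) v'(x) dx.
Thus ∫_0^3/2 u'(x) v'(x) dx = ∫_0^3/2 f(x) v(x) dx + [u'(x) v(x)]_0^3/2.
Choose V so that boundary terms are either known or forced to vanish.
u is Dirichlet: u(0) = u(3/2) = 0. Let V = H^1_0(0, 3/2); then v(0) = v(3/2) = 0, and [u' v]_0^3/2 = 0.
Weak formulation: find u (satisfying any essential BC) such that ∫_0^3/2 u'(x) v'(x) dx = ∫_0^3/2 f v dx for all v ∈ V.
Substituting f(x) = x*(x - 2), the right-hand side is ∫_0^3/2 (x*(x - 2)) v dx.


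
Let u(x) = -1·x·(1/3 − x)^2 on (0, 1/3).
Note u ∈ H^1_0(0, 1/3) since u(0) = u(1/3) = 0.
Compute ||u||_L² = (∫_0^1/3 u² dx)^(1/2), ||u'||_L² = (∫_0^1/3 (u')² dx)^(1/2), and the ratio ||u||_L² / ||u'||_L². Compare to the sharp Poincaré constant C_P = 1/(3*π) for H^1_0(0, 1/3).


||u||_L² / ||u'||_L² = sqrt(14)/42 < C_P = 1/(3*π).

u(x) = -1·x·(1/3 − x)^2, so u'(x) = (1 - 9*x)*(3*x - 1)/9.
u(x) = -1·x·(1/3 − x)^2 vanishes at x = 0 and x = 1/3, so u ∈ H^1_0(0, 1/3). Differentiate via the product rule and integrate the resulting polynomials term by term.
  ∫_0^1/3 u² dx = ∫_0^1/3 (x^6 - 4*x^5/3 + 2*x^4/3 - 4*x^3/27 + x^2/81) dx. Term by term:
    ∫_0^1/3 x^6 dx = 1/15309;  ∫_0^1/3 -4*x^5/3 dx = -2/6561;  ∫_0^1/3 2*x^4/3 dx = 2/3645;
    ∫_0^1/3 -4*x^3/27 dx = -1/2187;  ∫_0^1/3 x^2/81 dx = 1/6561.
  Sum: 1/15309 − 2/6561 + 2/3645 − 1/2187 + 1/6561 = 1/229635.
  ∫_0^1/3 (u')² dx = ∫_0^1/3 (9*x^4 - 8*x^3 + 22*x^2/9 - 8*x/27 + 1/81) dx. Term by term:
    ∫_0^1/3 9*x^4 dx = 1/135;  ∫_0^1/3 -8*x^3 dx = -2/81;  ∫_0^1/3 22*x^2/9 dx = 22/729;
    ∫_0^1/3 -8*x/27 dx = -4/243;  ∫_0^1/3 1/81 dx = 1/243.
  Sum: 1/135 − 2/81 + 22/729 − 4/243 + 1/243 = 2/3645.
∫_0^1/3 u² dx = 1/229635, so ||u||_L² = sqrt(35)/2835.
∫_0^1/3 (u')² dx = 2/3645, so ||u'||_L² = sqrt(10)/135.
Ratio ||u||_L² / ||u'||_L² = sqrt(14)/42.
Sharp Poincaré constant on H^1_0(0, 1/3) is C_P = L/π = 1/(3*π), achieved by sin(3*π·x).
A polynomial bump cannot attain the sharp Poincaré constant (only the first sine eigenfunction does), so the ratio is strictly less than C_P, consistent with ||u||_L² ≤ C_P ||u'||_L².


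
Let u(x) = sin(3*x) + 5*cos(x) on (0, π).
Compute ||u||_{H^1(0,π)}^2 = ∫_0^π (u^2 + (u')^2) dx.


||u||_{H^1(0,π)}^2 = 30*π

u'(x) = -5*sin(x) + 3*cos(3*x).
Expand u² and (u')² and integrate term by term on (0, π), using: for integers n ≥ 1, ∫_0^π sin²(nx) dx = ∫_0^π cos²(nx) dx = π/2; for n ≠ n', ∫_0^π sin(nx)sin(n'x) dx = ∫_0^π cos(nx)cos(n'x) dx = 0; and by product-to-sum, ∫_0^π sin(nx)cos(n'x) dx = ½∫_0^π [sin((n+n')x) + sin((n−n')x)] dx, which is 0 when n+n' is even and 2n/(n²−n'²) when n+n' is odd (it need not vanish on (0, π)).
  u² squared terms: (5)²·∫cos(x)² dx = 25·π/2 = 25*π/2;  (1)²·∫sin(3x)² dx = 1·π/2 = π/2.
  u² cross terms: 2·(5)·(1)·∫cos(x)·sin(3x) dx = 10·(0) = 0.
  So ∫_0^π u² dx = 25*π/2 + π/2 + 0 = 13*π.
  (u')² squared terms: (-5)²·∫sin(x)² dx = 25·π/2 = 25*π/2;  (3)²·∫cos(3x)² dx = 9·π/2 = 9*π/2.
  (u')² cross terms: 2·(-5)·(3)·∫sin(x)·cos(3x) dx = -30·(0) = 0.
  So ∫_0^π (u')² dx = 25*π/2 + 9*π/2 + 0 = 17*π.
||u||_{H^1}^2 = (13*π) + (17*π) = 30*π.


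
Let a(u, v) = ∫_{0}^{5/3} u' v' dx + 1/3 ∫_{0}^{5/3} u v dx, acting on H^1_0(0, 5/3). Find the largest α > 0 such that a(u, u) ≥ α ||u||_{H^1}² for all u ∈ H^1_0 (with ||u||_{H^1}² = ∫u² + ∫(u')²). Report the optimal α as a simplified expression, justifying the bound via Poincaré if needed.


α = (25 + 27*π^2)/(3*(25 + 9*π^2))

Coercivity of a(·,·) on H^1_0(0, 5/3) means a(u, u) ≥ α ||u||_{H^1}² for every u ∈ H^1_0.
The interval has length L = 5/3, and Poincaré/coercivity depend only on L. Here a(u, u) = ∫(u')² + (1/3)·∫u².
Here 0 < c = 1/3 < 1. The condition a(u,u) ≥ α||u||_{H^1}² reads (1−α)∫(u')² ≥ (α−c)∫u². Any admissible α is ≤ 1 (rapidly oscillating u have ∫u²/∫(u')² → 0), and α = 1 would force 0 ≥ (1−c)∫u², impossible since c < 1; so 1−α > 0. By the sharp Poincaré inequality on H^1_0 of an interval of length L, ∫(u')² ≥ (π/L)²∫u² with equality for the first sine mode sin(π(x−x₀)/L) (x₀ the left endpoint), so the inequality holds for all u iff (1−α)(π/L)² ≥ α − c, i.e. α ≤ ((π/L)² + c)/((π/L)² + 1) = (1 + c(L/π)²)/(1 + (L/π)²). With (π/L)² = 9*π^2/25 and c = 1/3, the largest admissible constant is α = ((π/L)² + c)/((π/L)² + 1).
Simplifying, α = (25 + 27*π^2)/(3*(25 + 9*π^2)).


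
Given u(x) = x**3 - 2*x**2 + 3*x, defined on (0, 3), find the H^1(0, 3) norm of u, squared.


||u||_{H^1}^2 = 11439/35

The H^1 norm (squared) on an interval (0, L) is
  ||u||_{H^1}^2 = ∫_0^L u(x)^2 dx + ∫_0^L u'(x)^2 dx.
Compute u'(x) = 3*x**2 - 4*x + 3.
Then u(x)^2 = x**6 - 4*x**5 + 10*x**4 - 12*x**3 + 9*x**2 and u'(x)^2 = 9*x**4 - 24*x**3 + 34*x**2 - 24*x + 9.
Integrate each monomial from 0 to 3 using ∫_0^3 c·x^n dx = c·3^(n+1)/(n+1):
  ∫_0^3 u(x)^2 dx = ∫_0^3 (x^6 - 4*x^5 + 10*x^4 - 12*x^3 + 9*x^2) dx. Term by term:
    ∫_0^3 x^6 dx = 2187/7;  ∫_0^3 -4*x^5 dx = -486;  ∫_0^3 10*x^4 dx = 486;
    ∫_0^3 -12*x^3 dx = -243;  ∫_0^3 9*x^2 dx = 81.
  Sum: 2187/7 − 486 + 486 − 243 + 81 = 1053/7.
  ∫_0^3 u'(x)^2 dx = ∫_0^3 (9*x^4 - 24*x^3 + 34*x^2 - 24*x + 9) dx. Term by term:
    ∫_0^3 9*x^4 dx = 2187/5;  ∫_0^3 -24*x^3 dx = -486;  ∫_0^3 34*x^2 dx = 306;
    ∫_0^3 -24*x dx = -108;  ∫_0^3 9 dx = 27.
  Sum: 2187/5 − 486 + 306 − 108 + 27 = 882/5.
Adding: ||u||_{H^1}^2 = 1053/7 + 882/5 = 11439/35.


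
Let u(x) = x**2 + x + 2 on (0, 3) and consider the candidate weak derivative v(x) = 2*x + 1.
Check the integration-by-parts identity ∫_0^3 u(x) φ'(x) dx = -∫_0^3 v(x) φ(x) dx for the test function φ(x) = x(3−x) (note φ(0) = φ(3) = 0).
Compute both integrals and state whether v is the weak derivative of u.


LHS = -18, RHS = -18. Yes, v = u' weakly.

u(x) = x**2 + x + 2, classical derivative u'(x) = 2*x + 1.
φ(x) = x(3−x), so φ'(x) = 3 - 2*x.
Note φ(0) = φ(3) = 0, so the boundary term u·φ vanishes.
LHS = ∫_0^3 u(x) φ'(x) dx = ∫_0^3 (-2*x^3 + x^2 - x + 6) dx. Term by term:
  ∫_0^3 -2*x^3 dx = -81/2;  ∫_0^3 x^2 dx = 9;  ∫_0^3 -x dx = -9/2;
  ∫_0^3 6 dx = 18.
Sum: -81/2 + 9 − 9/2 + 18 = -18.
So LHS = -18.
∫_0^3 v(x) φ(x) dx = ∫_0^3 (-2*x^3 + 5*x^2 + 3*x) dx. Term by term:
  ∫_0^3 -2*x^3 dx = -81/2;  ∫_0^3 5*x^2 dx = 45;  ∫_0^3 3*x dx = 27/2.
Sum: -81/2 + 45 + 27/2 = 18.
So RHS = -∫_0^3 v(x) φ(x) dx = -18.
LHS = RHS, so the identity holds for this test φ.
Moreover u is smooth here and v(x) = u'(x) = 2*x + 1 pointwise, so the identity holds for every test function. Hence v is the weak derivative of u.


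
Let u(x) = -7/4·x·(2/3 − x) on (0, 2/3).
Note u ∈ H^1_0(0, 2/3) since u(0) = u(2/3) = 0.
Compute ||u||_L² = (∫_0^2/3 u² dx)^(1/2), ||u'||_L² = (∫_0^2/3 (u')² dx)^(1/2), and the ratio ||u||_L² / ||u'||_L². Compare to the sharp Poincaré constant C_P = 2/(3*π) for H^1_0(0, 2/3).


||u||_L² / ||u'||_L² = sqrt(10)/15 < C_P = 2/(3*π).

u(x) = -7/4·x·(2/3 − x), so u'(x) = 7*x/2 - 7/6.
u(x) = -7/4·x·(2/3 − x) vanishes at x = 0 and x = 2/3, so u ∈ H^1_0(0, 2/3). Differentiate via the product rule and integrate the resulting polynomials term by term.
  ∫_0^2/3 u² dx = ∫_0^2/3 (49*x^4/16 - 49*x^3/12 + 49*x^2/36) dx. Term by term:
    ∫_0^2/3 49*x^4/16 dx = 98/1215;  ∫_0^2/3 -49*x^3/12 dx = -49/243;  ∫_0^2/3 49*x^2/36 dx = 98/729.
  Sum: 98/1215 − 49/243 + 98/729 = 49/3645.
  ∫_0^2/3 (u')² dx = ∫_0^2/3 (49*x^2/4 - 49*x/6 + 49/36) dx. Term by term:
    ∫_0^2/3 49*x^2/4 dx = 98/81;  ∫_0^2/3 -49*x/6 dx = -49/27;  ∫_0^2/3 49/36 dx = 49/54.
  Sum: 98/81 − 49/27 + 49/54 = 49/162.
∫_0^2/3 u² dx = 49/3645, so ||u||_L² = 7*sqrt(5)/135.
∫_0^2/3 (u')² dx = 49/162, so ||u'||_L² = 7*sqrt(2)/18.
Ratio ||u||_L² / ||u'||_L² = sqrt(10)/15.
Sharp Poincaré constant on H^1_0(0, 2/3) is C_P = L/π = 2/(3*π), achieved by sin(3*π/2·x).
A polynomial bump cannot attain the sharp Poincaré constant (only the first sine eigenfunction does), so the ratio is strictly less than C_P, consistent with ||u||_L² ≤ C_P ||u'||_L².


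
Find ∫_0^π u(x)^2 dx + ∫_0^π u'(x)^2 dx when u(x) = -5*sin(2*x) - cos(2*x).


||u||_{H^1(0,π)}^2 = 65*π

u'(x) = 2*sin(2*x) - 10*cos(2*x).
Expand u² and (u')² and integrate term by term on (0, π), using: for integers n ≥ 1, ∫_0^π sin²(nx) dx = ∫_0^π cos²(nx) dx = π/2; for n ≠ n', ∫_0^π sin(nx)sin(n'x) dx = ∫_0^π cos(nx)cos(n'x) dx = 0; and by product-to-sum, ∫_0^π sin(nx)cos(n'x) dx = ½∫_0^π [sin((n+n')x) + sin((n−n')x)] dx, which is 0 when n+n' is even and 2n/(n²−n'²) when n+n' is odd (it need not vanish on (0, π)).
  u² squared terms: (-1)²·∫cos(2x)² dx = 1·π/2 = π/2;  (-5)²·∫sin(2x)² dx = 25·π/2 = 25*π/2.
  u² cross terms: 2·(-1)·(-5)·∫cos(2x)·sin(2x) dx = 10·(0) = 0.
  So ∫_0^π u² dx = π/2 + 25*π/2 + 0 = 13*π.
  (u')² squared terms: (-10)²·∫cos(2x)² dx = 100·π/2 = 50*π;  (2)²·∫sin(2x)² dx = 4·π/2 = 2*π.
  (u')² cross terms: 2·(-10)·(2)·∫cos(2x)·sin(2x) dx = -40·(0) = 0.
  So ∫_0^π (u')² dx = 50*π + 2*π + 0 = 52*π.
||u||_{H^1}^2 = (13*π) + (52*π) = 65*π.
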